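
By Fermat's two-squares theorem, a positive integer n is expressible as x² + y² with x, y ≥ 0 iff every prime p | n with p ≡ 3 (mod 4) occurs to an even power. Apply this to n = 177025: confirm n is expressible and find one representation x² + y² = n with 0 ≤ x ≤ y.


Step 1: Factor n = 177025 = 5^2 · 73 · 97.
Step 2: Check the mod-4 condition on each prime factor: 5 ≡ 1 (mod 4), exponent 2; 73 ≡ 1 (mod 4), exponent 1; 97 ≡ 1 (mod 4), exponent 1.
All primes ≡ 3 (mod 4) appear to even exponent (or don't appear), so by the two-squares theorem n IS expressible as a sum of two squares.
Step 3: Build a representation. Group n = k² · m with k = 5 and m = 73 · 97 = 7081 (a product of primes ≡ 1 (mod 4)); a representation of m scales to one of n via (k·x)² + (k·y)² = k²(x² + y²). Each prime p ≡ 1 (mod 4) is itself a sum of two squares; find a² by testing p − a² for a perfect square:
  73: 73 − 1² = 72, 73 − 2² = 69, 73 − 3² = 64 = 8² ⇒ 73 = 3² + 8².
  97: 97 − 1² = 96, 97 − 2² = 93, 97 − 3² = 88, 97 − 4² = 81 = 9² ⇒ 97 = 4² + 9².
  Combine using the Brahmagupta–Fibonacci identity (a² + b²)(c² + d²) = (ac − bd)² + (ad + bc)² = (ac + bd)² + (ad − bc)²:
  73 · 97 = 7081: from (3² + 8²)(4² + 9²), take (3·4 − 8·9, 3·9 + 8·4) = (12 − 72, 27 + 32) = (-60, 59); dropping signs (only squares matter) gives (60, 59); check 60² + 59² = 3600 + 3481 = 7081 ✓.
  Scale by k = 5: (5·60, 5·59) = (300, 295).
Step 4: Order so x ≤ y and verify: 295² + 300² = 87025 + 90000 = 177025 = n. ✓

n = 177025 = 295² + 300² (one valid representation with x ≤ y).


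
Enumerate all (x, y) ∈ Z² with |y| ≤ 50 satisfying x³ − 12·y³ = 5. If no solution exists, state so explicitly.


The equation is x³ - 12y³ = 5. For fixed y, x³ = 12·y³ + 5, so a solution requires the RHS to be a perfect cube.
Strategy: iterate y from -50 to 50, compute RHS = 12·y³ + 5, and check whether it is a (positive or negative) perfect cube.
Check small values of y:
  y = 0: RHS = 5 is not a perfect cube.
  y = 1: RHS = 17 is not a perfect cube.
  y = -1: RHS = -7 is not a perfect cube.
  y = 2: RHS = 101 is not a perfect cube.
  y = -2: RHS = -91 is not a perfect cube.
  y = 3: RHS = 329 is not a perfect cube.
  y = -3: RHS = -319 is not a perfect cube.
Continuing the search up to |y| = 50 finds no solutions either.
No (x, y) in the scanned range satisfies the equation.

No integer solutions with |y| ≤ 50.


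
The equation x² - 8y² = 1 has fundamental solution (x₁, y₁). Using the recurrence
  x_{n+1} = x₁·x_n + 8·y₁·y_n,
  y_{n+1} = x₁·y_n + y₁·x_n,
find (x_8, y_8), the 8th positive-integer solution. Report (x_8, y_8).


Step 1: Find the fundamental solution (x₁, y₁) of x² - 8y² = 1.
  Expand √8 as a continued fraction. a₀ = ⌊√8⌋ = 2; iterate m_{k+1} = d_k·a_k − m_k, d_{k+1} = (8 − m_{k+1}²)/d_k, a_{k+1} = ⌊(a₀ + m_{k+1})/d_{k+1}⌋ (starting m₀ = 0, d₀ = 1), with convergents p_k = a_k·p_{k-1} + p_{k-2}, q_k = a_k·q_{k-1} + q_{k-2} (p₋₁ = 1, q₋₁ = 0):
  k = 0: a₀ = 2; p₀/q₀ = 2/1; p₀² − 8·q₀² = 4 − 8 = -4.
  k = 1: m = 2, d = 4, a = ⌊(2 + 2)/4⌋ = 1; p/q = (1·2 + 1)/(1·1 + 0) = 3/1; p² − 8·q² = 9 − 8 = 1.
  The first convergent with p² − 8·q² = 1 gives the fundamental solution (x₁, y₁) = (3, 1).
Step 2: Apply the recurrence (x_{n+1}, y_{n+1}) = (x₁x_n + 8y₁y_n, x₁y_n + y₁x_n) repeatedly.
  From (x_1, y_1) = (3, 1): x_2 = 3·3 + 8·1·1 = 17; y_2 = 3·1 + 1·3 = 6.
  From (x_2, y_2) = (17, 6): x_3 = 3·17 + 8·1·6 = 99; y_3 = 3·6 + 1·17 = 35.
  From (x_3, y_3) = (99, 35): x_4 = 3·99 + 8·1·35 = 577; y_4 = 3·35 + 1·99 = 204.
  From (x_4, y_4) = (577, 204): x_5 = 3·577 + 8·1·204 = 3363; y_5 = 3·204 + 1·577 = 1189.
  From (x_5, y_5) = (3363, 1189): x_6 = 3·3363 + 8·1·1189 = 19601; y_6 = 3·1189 + 1·3363 = 6930.
  From (x_6, y_6) = (19601, 6930): x_7 = 3·19601 + 8·1·6930 = 114243; y_7 = 3·6930 + 1·19601 = 40391.
  From (x_7, y_7) = (114243, 40391): x_8 = 3·114243 + 8·1·40391 = 665857; y_8 = 3·40391 + 1·114243 = 235416.
Step 3: Verify x_8² - 8·y_8² = 443365544449 - 443365544448 = 1 (should be 1). ✓

(x_1, y_1) = (3, 1); (x_8, y_8) = (665857, 235416).


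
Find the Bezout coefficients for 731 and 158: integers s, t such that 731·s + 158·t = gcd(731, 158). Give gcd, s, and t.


Euclidean algorithm on (731, 158) — divide until remainder is 0:
  731 = 4 · 158 + 99
  158 = 1 · 99 + 59
  99 = 1 · 59 + 40
  59 = 1 · 40 + 19
  40 = 2 · 19 + 2
  19 = 9 · 2 + 1
  2 = 2 · 1 + 0
gcd(731, 158) = 1.
Track Bezout coefficients alongside the remainders: start with r₀ = 731 = a·1 + b·0 (s = 1, t = 0) and r₁ = 158 = a·0 + b·1 (s = 0, t = 1); each new remainder r_{k+1} = r_{k-1} − q_k·r_k inherits s_{k+1} = s_{k-1} − q_k·s_k, t_{k+1} = t_{k-1} − q_k·t_k, so r_k = a·s_k + b·t_k at every step:
  q = 4: r = 99, s = 1 − 4·0 = 1, t = 0 − 4·1 = -4  (check: 731·1 + 158·(-4) = 99)
  q = 1: r = 59, s = 0 − 1·1 = -1, t = 1 − 1·(-4) = 5  (check: 731·(-1) + 158·5 = 59)
  q = 1: r = 40, s = 1 − 1·(-1) = 2, t = -4 − 1·5 = -9  (check: 731·2 + 158·(-9) = 40)
  q = 1: r = 19, s = -1 − 1·2 = -3, t = 5 − 1·(-9) = 14  (check: 731·(-3) + 158·14 = 19)
  q = 2: r = 2, s = 2 − 2·(-3) = 8, t = -9 − 2·14 = -37  (check: 731·8 + 158·(-37) = 2)
  q = 9: r = 1, s = -3 − 9·8 = -75, t = 14 − 9·(-37) = 347  (check: 731·(-75) + 158·347 = 1)
The row with r = 1 (the gcd) gives the Bezout coefficients s = -75, t = 347.
Result: 731 · (-75) + 158 · (347) = 1.

gcd(731, 158) = 1; s = -75, t = 347 (check: 731·(-75) + 158·347 = 1).


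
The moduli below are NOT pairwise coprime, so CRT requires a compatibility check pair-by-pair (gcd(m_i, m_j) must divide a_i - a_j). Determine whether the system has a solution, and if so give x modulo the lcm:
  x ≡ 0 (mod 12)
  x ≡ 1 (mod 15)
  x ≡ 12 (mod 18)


Moduli 12, 15, 18 are not pairwise coprime, so CRT works modulo lcm(m_i) when all pairwise compatibility conditions hold.
Pairwise compatibility: gcd(m_i, m_j) must divide a_i - a_j for every pair.
Merge one congruence at a time:
  Start: x ≡ 0 (mod 12).
  Combine with x ≡ 1 (mod 15): gcd(12, 15) = 3, and 1 - 0 = 1 is NOT divisible by 3.
    ⇒ system is inconsistent (no integer solution).

No solution (the system is inconsistent).


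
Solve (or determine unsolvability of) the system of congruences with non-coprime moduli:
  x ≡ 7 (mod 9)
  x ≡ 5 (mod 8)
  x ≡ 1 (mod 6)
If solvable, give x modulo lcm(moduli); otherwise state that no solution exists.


Moduli 9, 8, 6 are not pairwise coprime, so CRT works modulo lcm(m_i) when all pairwise compatibility conditions hold.
Pairwise compatibility: gcd(m_i, m_j) must divide a_i - a_j for every pair.
Merge one congruence at a time:
  Start: x ≡ 7 (mod 9).
  Combine with x ≡ 5 (mod 8): gcd(9, 8) = 1; 5 - 7 = -2, which IS divisible by 1, so compatible.
    Write x = 7 + 9·t and substitute into x ≡ 5 (mod 8): 9·t ≡ 5 − 7 = -2 (mod 8).
    Reduce coefficients mod 8: 1·t ≡ 6 (mod 8).
    So t ≡ 6 (mod 8).
    Then x = 7 + 9·6 = 61, valid modulo lcm(9, 8) = 72: x ≡ 61 (mod 72).
  Combine with x ≡ 1 (mod 6): gcd(72, 6) = 6; 1 - 61 = -60, which IS divisible by 6, so compatible.
    Write x = 61 + 72·t and substitute into x ≡ 1 (mod 6): 72·t ≡ 1 − 61 = -60 (mod 6).
    Divide the congruence (and modulus) by g = 6: 12·t ≡ -10 (mod 1).
    Modulo 1 every t works; take t = 0.
    Then x = 61 + 72·0 = 61, valid modulo lcm(72, 6) = 72: x ≡ 61 (mod 72).
Verify: 61 mod 9 = 7, 61 mod 8 = 5, 61 mod 6 = 1.

x ≡ 61 (mod 72).


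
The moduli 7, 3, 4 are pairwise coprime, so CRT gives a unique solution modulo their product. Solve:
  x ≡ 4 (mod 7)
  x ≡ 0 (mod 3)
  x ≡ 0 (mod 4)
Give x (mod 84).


Moduli 7, 3, 4 are pairwise coprime; by CRT there is a unique solution modulo M = 7 · 3 · 4 = 84.
Solve pairwise, accumulating the modulus:
  Start with x ≡ 4 (mod 7).
  Combine with x ≡ 0 (mod 3): since gcd(7, 3) = 1, we get a unique residue mod 21.
    Write x = 4 + 7·t and substitute into x ≡ 0 (mod 3): 7·t ≡ 0 − 4 = -4 (mod 3).
    Reduce coefficients mod 3: 1·t ≡ 2 (mod 3).
    So t ≡ 2 (mod 3).
    Then x = 4 + 7·2 = 18, valid modulo lcm(7, 3) = 21: x ≡ 18 (mod 21).
  Combine with x ≡ 0 (mod 4): since gcd(21, 4) = 1, we get a unique residue mod 84.
    Write x = 18 + 21·t and substitute into x ≡ 0 (mod 4): 21·t ≡ 0 − 18 = -18 (mod 4).
    Reduce coefficients mod 4: 1·t ≡ 2 (mod 4).
    So t ≡ 2 (mod 4).
    Then x = 18 + 21·2 = 60, valid modulo lcm(21, 4) = 84: x ≡ 60 (mod 84).
Verify: 60 mod 7 = 4 ✓, 60 mod 3 = 0 ✓, 60 mod 4 = 0 ✓.

x ≡ 60 (mod 84).


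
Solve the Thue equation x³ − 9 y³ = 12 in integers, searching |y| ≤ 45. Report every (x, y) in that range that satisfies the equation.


The equation is x³ - 9y³ = 12. For fixed y, x³ = 9·y³ + 12, so a solution requires the RHS to be a perfect cube.
Strategy: iterate y from -45 to 45, compute RHS = 9·y³ + 12, and check whether it is a (positive or negative) perfect cube.
Check small values of y:
  y = 0: RHS = 12 is not a perfect cube.
  y = 1: RHS = 21 is not a perfect cube.
  y = -1: RHS = 3 is not a perfect cube.
  y = 2: RHS = 84 is not a perfect cube.
  y = -2: RHS = -60 is not a perfect cube.
  y = 3: RHS = 255 is not a perfect cube.
  y = -3: RHS = -231 is not a perfect cube.
Continuing the search up to |y| = 45 finds no solutions either.
No (x, y) in the scanned range satisfies the equation.

No integer solutions with |y| ≤ 45.


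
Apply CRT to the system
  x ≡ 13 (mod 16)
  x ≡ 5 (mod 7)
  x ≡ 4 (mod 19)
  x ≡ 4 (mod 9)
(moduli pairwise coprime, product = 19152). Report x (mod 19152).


Product of moduli M = 16 · 7 · 19 · 9 = 19152.
Merge one congruence at a time:
  Start: x ≡ 13 (mod 16).
  Combine with x ≡ 5 (mod 7); new modulus lcm = 112.
    Write x = 13 + 16·t and substitute into x ≡ 5 (mod 7): 16·t ≡ 5 − 13 = -8 (mod 7).
    Reduce coefficients mod 7: 2·t ≡ 6 (mod 7).
    The inverse of 2 mod 7 is 4 (since 2·4 = 8 = 1·7 + 1), so t ≡ 4·6 = 24 ≡ 3 (mod 7).
    Then x = 13 + 16·3 = 61, valid modulo lcm(16, 7) = 112: x ≡ 61 (mod 112).
  Combine with x ≡ 4 (mod 19); new modulus lcm = 2128.
    Write x = 61 + 112·t and substitute into x ≡ 4 (mod 19): 112·t ≡ 4 − 61 = -57 (mod 19).
    Reduce coefficients mod 19: 17·t ≡ 0 (mod 19).
    The inverse of 17 mod 19 is 9 (since 17·9 = 153 = 8·19 + 1), so t ≡ 9·0 = 0 ≡ 0 (mod 19).
    Then x = 61 + 112·0 = 61, valid modulo lcm(112, 19) = 2128: x ≡ 61 (mod 2128).
  Combine with x ≡ 4 (mod 9); new modulus lcm = 19152.
    Write x = 61 + 2128·t and substitute into x ≡ 4 (mod 9): 2128·t ≡ 4 − 61 = -57 (mod 9).
    Reduce coefficients mod 9: 4·t ≡ 6 (mod 9).
    The inverse of 4 mod 9 is 7 (since 4·7 = 28 = 3·9 + 1), so t ≡ 7·6 = 42 ≡ 6 (mod 9).
    Then x = 61 + 2128·6 = 12829, valid modulo lcm(2128, 9) = 19152: x ≡ 12829 (mod 19152).
Verify against each original: 12829 mod 16 = 13, 12829 mod 7 = 5, 12829 mod 19 = 4, 12829 mod 9 = 4.

x ≡ 12829 (mod 19152).


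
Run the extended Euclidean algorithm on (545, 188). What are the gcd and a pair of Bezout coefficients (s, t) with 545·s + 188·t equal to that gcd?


Euclidean algorithm on (545, 188) — divide until remainder is 0:
  545 = 2 · 188 + 169
  188 = 1 · 169 + 19
  169 = 8 · 19 + 17
  19 = 1 · 17 + 2
  17 = 8 · 2 + 1
  2 = 2 · 1 + 0
gcd(545, 188) = 1.
Track Bezout coefficients alongside the remainders: start with r₀ = 545 = a·1 + b·0 (s = 1, t = 0) and r₁ = 188 = a·0 + b·1 (s = 0, t = 1); each new remainder r_{k+1} = r_{k-1} − q_k·r_k inherits s_{k+1} = s_{k-1} − q_k·s_k, t_{k+1} = t_{k-1} − q_k·t_k, so r_k = a·s_k + b·t_k at every step:
  q = 2: r = 169, s = 1 − 2·0 = 1, t = 0 − 2·1 = -2  (check: 545·1 + 188·(-2) = 169)
  q = 1: r = 19, s = 0 − 1·1 = -1, t = 1 − 1·(-2) = 3  (check: 545·(-1) + 188·3 = 19)
  q = 8: r = 17, s = 1 − 8·(-1) = 9, t = -2 − 8·3 = -26  (check: 545·9 + 188·(-26) = 17)
  q = 1: r = 2, s = -1 − 1·9 = -10, t = 3 − 1·(-26) = 29  (check: 545·(-10) + 188·29 = 2)
  q = 8: r = 1, s = 9 − 8·(-10) = 89, t = -26 − 8·29 = -258  (check: 545·89 + 188·(-258) = 1)
The row with r = 1 (the gcd) gives the Bezout coefficients s = 89, t = -258.
Result: 545 · (89) + 188 · (-258) = 1.

gcd(545, 188) = 1; s = 89, t = -258 (check: 545·89 + 188·(-258) = 1).


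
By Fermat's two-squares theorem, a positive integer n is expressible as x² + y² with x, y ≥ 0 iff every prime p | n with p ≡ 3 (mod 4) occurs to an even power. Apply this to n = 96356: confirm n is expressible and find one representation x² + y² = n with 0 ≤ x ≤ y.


Step 1: Factor n = 96356 = 2^2 · 13 · 17 · 109.
Step 2: Check the mod-4 condition on each prime factor: 2 = 2 (special); 13 ≡ 1 (mod 4), exponent 1; 17 ≡ 1 (mod 4), exponent 1; 109 ≡ 1 (mod 4), exponent 1.
All primes ≡ 3 (mod 4) appear to even exponent (or don't appear), so by the two-squares theorem n IS expressible as a sum of two squares.
Step 3: Build a representation. Group n = k² · m with k = 2 and m = 13 · 17 · 109 = 24089 (a product of primes ≡ 1 (mod 4)); a representation of m scales to one of n via (k·x)² + (k·y)² = k²(x² + y²). Each prime p ≡ 1 (mod 4) is itself a sum of two squares; find a² by testing p − a² for a perfect square:
  13: 13 − 1² = 12, 13 − 2² = 9 = 3² ⇒ 13 = 2² + 3².
  17: 17 − 1² = 16 = 4² ⇒ 17 = 1² + 4².
  109: 109 − 1² = 108, 109 − 2² = 105, 109 − 3² = 100 = 10² ⇒ 109 = 3² + 10².
  Combine using the Brahmagupta–Fibonacci identity (a² + b²)(c² + d²) = (ac − bd)² + (ad + bc)² = (ac + bd)² + (ad − bc)²:
  13 · 17 = 221: from (2² + 3²)(1² + 4²), take (2·1 − 3·4, 2·4 + 3·1) = (2 − 12, 8 + 3) = (-10, 11); dropping signs (only squares matter) gives (10, 11); check 10² + 11² = 100 + 121 = 221 ✓.
  221 · 109 = 24089: from (10² + 11²)(3² + 10²), take (10·3 − 11·10, 10·10 + 11·3) = (30 − 110, 100 + 33) = (-80, 133); dropping signs (only squares matter) gives (80, 133); check 80² + 133² = 6400 + 17689 = 24089 ✓.
  Scale by k = 2: (2·80, 2·133) = (160, 266).
Step 4: Order so x ≤ y and verify: 160² + 266² = 25600 + 70756 = 96356 = n. ✓

n = 96356 = 160² + 266² (one valid representation with x ≤ y).


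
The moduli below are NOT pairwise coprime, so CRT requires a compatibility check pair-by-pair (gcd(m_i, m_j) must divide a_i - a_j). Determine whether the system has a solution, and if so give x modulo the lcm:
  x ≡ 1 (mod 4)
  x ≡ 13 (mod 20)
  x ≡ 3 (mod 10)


Moduli 4, 20, 10 are not pairwise coprime, so CRT works modulo lcm(m_i) when all pairwise compatibility conditions hold.
Pairwise compatibility: gcd(m_i, m_j) must divide a_i - a_j for every pair.
Merge one congruence at a time:
  Start: x ≡ 1 (mod 4).
  Combine with x ≡ 13 (mod 20): gcd(4, 20) = 4; 13 - 1 = 12, which IS divisible by 4, so compatible.
    Write x = 1 + 4·t and substitute into x ≡ 13 (mod 20): 4·t ≡ 13 − 1 = 12 (mod 20).
    Divide the congruence (and modulus) by g = 4: 1·t ≡ 3 (mod 5).
    So t ≡ 3 (mod 5).
    Then x = 1 + 4·3 = 13, valid modulo lcm(4, 20) = 20: x ≡ 13 (mod 20).
  Combine with x ≡ 3 (mod 10): gcd(20, 10) = 10; 3 - 13 = -10, which IS divisible by 10, so compatible.
    Write x = 13 + 20·t and substitute into x ≡ 3 (mod 10): 20·t ≡ 3 − 13 = -10 (mod 10).
    Divide the congruence (and modulus) by g = 10: 2·t ≡ -1 (mod 1).
    Modulo 1 every t works; take t = 0.
    Then x = 13 + 20·0 = 13, valid modulo lcm(20, 10) = 20: x ≡ 13 (mod 20).
Verify: 13 mod 4 = 1, 13 mod 20 = 13, 13 mod 10 = 3.

x ≡ 13 (mod 20).


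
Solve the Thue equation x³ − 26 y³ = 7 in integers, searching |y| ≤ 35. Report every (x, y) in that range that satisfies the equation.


The equation is x³ - 26y³ = 7. For fixed y, x³ = 26·y³ + 7, so a solution requires the RHS to be a perfect cube.
Strategy: iterate y from -35 to 35, compute RHS = 26·y³ + 7, and check whether it is a (positive or negative) perfect cube.
Check small values of y:
  y = 0: RHS = 7 is not a perfect cube.
  y = 1: RHS = 33 is not a perfect cube.
  y = -1: RHS = -19 is not a perfect cube.
  y = 2: RHS = 215 is not a perfect cube.
  y = -2: RHS = -201 is not a perfect cube.
  y = 3: RHS = 709 is not a perfect cube.
  y = -3: RHS = -695 is not a perfect cube.
Continuing the search up to |y| = 35 finds no solutions either.
No (x, y) in the scanned range satisfies the equation.

No integer solutions with |y| ≤ 35.


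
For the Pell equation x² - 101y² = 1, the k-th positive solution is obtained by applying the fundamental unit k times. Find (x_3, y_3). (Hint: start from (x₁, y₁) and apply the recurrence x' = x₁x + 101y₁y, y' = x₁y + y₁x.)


Step 1: Find the fundamental solution (x₁, y₁) of x² - 101y² = 1.
  Expand √101 as a continued fraction. a₀ = ⌊√101⌋ = 10; iterate m_{k+1} = d_k·a_k − m_k, d_{k+1} = (101 − m_{k+1}²)/d_k, a_{k+1} = ⌊(a₀ + m_{k+1})/d_{k+1}⌋ (starting m₀ = 0, d₀ = 1), with convergents p_k = a_k·p_{k-1} + p_{k-2}, q_k = a_k·q_{k-1} + q_{k-2} (p₋₁ = 1, q₋₁ = 0):
  k = 0: a₀ = 10; p₀/q₀ = 10/1; p₀² − 101·q₀² = 100 − 101 = -1.
  k = 1: m = 10, d = 1, a = ⌊(10 + 10)/1⌋ = 20; p/q = (20·10 + 1)/(20·1 + 0) = 201/20; p² − 101·q² = 40401 − 40400 = 1.
  The first convergent with p² − 101·q² = 1 gives the fundamental solution (x₁, y₁) = (201, 20).
Step 2: Apply the recurrence (x_{n+1}, y_{n+1}) = (x₁x_n + 101y₁y_n, x₁y_n + y₁x_n) repeatedly.
  From (x_1, y_1) = (201, 20): x_2 = 201·201 + 101·20·20 = 80801; y_2 = 201·20 + 20·201 = 8040.
  From (x_2, y_2) = (80801, 8040): x_3 = 201·80801 + 101·20·8040 = 32481801; y_3 = 201·8040 + 20·80801 = 3232060.
Step 3: Verify x_3² - 101·y_3² = 1055067396203601 - 1055067396203600 = 1 (should be 1). ✓

(x_1, y_1) = (201, 20); (x_3, y_3) = (32481801, 3232060).


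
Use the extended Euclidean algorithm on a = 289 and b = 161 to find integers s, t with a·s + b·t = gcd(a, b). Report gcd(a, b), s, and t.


Euclidean algorithm on (289, 161) — divide until remainder is 0:
  289 = 1 · 161 + 128
  161 = 1 · 128 + 33
  128 = 3 · 33 + 29
  33 = 1 · 29 + 4
  29 = 7 · 4 + 1
  4 = 4 · 1 + 0
gcd(289, 161) = 1.
Track Bezout coefficients alongside the remainders: start with r₀ = 289 = a·1 + b·0 (s = 1, t = 0) and r₁ = 161 = a·0 + b·1 (s = 0, t = 1); each new remainder r_{k+1} = r_{k-1} − q_k·r_k inherits s_{k+1} = s_{k-1} − q_k·s_k, t_{k+1} = t_{k-1} − q_k·t_k, so r_k = a·s_k + b·t_k at every step:
  q = 1: r = 128, s = 1 − 1·0 = 1, t = 0 − 1·1 = -1  (check: 289·1 + 161·(-1) = 128)
  q = 1: r = 33, s = 0 − 1·1 = -1, t = 1 − 1·(-1) = 2  (check: 289·(-1) + 161·2 = 33)
  q = 3: r = 29, s = 1 − 3·(-1) = 4, t = -1 − 3·2 = -7  (check: 289·4 + 161·(-7) = 29)
  q = 1: r = 4, s = -1 − 1·4 = -5, t = 2 − 1·(-7) = 9  (check: 289·(-5) + 161·9 = 4)
  q = 7: r = 1, s = 4 − 7·(-5) = 39, t = -7 − 7·9 = -70  (check: 289·39 + 161·(-70) = 1)
The row with r = 1 (the gcd) gives the Bezout coefficients s = 39, t = -70.
Result: 289 · (39) + 161 · (-70) = 1.

gcd(289, 161) = 1; s = 39, t = -70 (check: 289·39 + 161·(-70) = 1).


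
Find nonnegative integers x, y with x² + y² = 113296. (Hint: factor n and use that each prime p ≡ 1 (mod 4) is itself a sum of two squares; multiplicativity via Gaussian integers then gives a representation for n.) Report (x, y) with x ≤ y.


Step 1: Factor n = 113296 = 2^4 · 73 · 97.
Step 2: Check the mod-4 condition on each prime factor: 2 = 2 (special); 73 ≡ 1 (mod 4), exponent 1; 97 ≡ 1 (mod 4), exponent 1.
All primes ≡ 3 (mod 4) appear to even exponent (or don't appear), so by the two-squares theorem n IS expressible as a sum of two squares.
Step 3: Build a representation. Group n = k² · m with k = 4 and m = 73 · 97 = 7081 (a product of primes ≡ 1 (mod 4)); a representation of m scales to one of n via (k·x)² + (k·y)² = k²(x² + y²). Each prime p ≡ 1 (mod 4) is itself a sum of two squares; find a² by testing p − a² for a perfect square:
  73: 73 − 1² = 72, 73 − 2² = 69, 73 − 3² = 64 = 8² ⇒ 73 = 3² + 8².
  97: 97 − 1² = 96, 97 − 2² = 93, 97 − 3² = 88, 97 − 4² = 81 = 9² ⇒ 97 = 4² + 9².
  Combine using the Brahmagupta–Fibonacci identity (a² + b²)(c² + d²) = (ac − bd)² + (ad + bc)² = (ac + bd)² + (ad − bc)²:
  73 · 97 = 7081: from (3² + 8²)(4² + 9²), take (3·4 − 8·9, 3·9 + 8·4) = (12 − 72, 27 + 32) = (-60, 59); dropping signs (only squares matter) gives (60, 59); check 60² + 59² = 3600 + 3481 = 7081 ✓.
  Scale by k = 4: (4·60, 4·59) = (240, 236).
Step 4: Order so x ≤ y and verify: 236² + 240² = 55696 + 57600 = 113296 = n. ✓

n = 113296 = 236² + 240² (one valid representation with x ≤ y).


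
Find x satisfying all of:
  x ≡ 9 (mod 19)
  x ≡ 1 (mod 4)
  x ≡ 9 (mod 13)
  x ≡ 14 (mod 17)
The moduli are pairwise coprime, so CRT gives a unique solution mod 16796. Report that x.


Product of moduli M = 19 · 4 · 13 · 17 = 16796.
Merge one congruence at a time:
  Start: x ≡ 9 (mod 19).
  Combine with x ≡ 1 (mod 4); new modulus lcm = 76.
    Write x = 9 + 19·t and substitute into x ≡ 1 (mod 4): 19·t ≡ 1 − 9 = -8 (mod 4).
    Reduce coefficients mod 4: 3·t ≡ 0 (mod 4).
    The inverse of 3 mod 4 is 3 (since 3·3 = 9 = 2·4 + 1), so t ≡ 3·0 = 0 ≡ 0 (mod 4).
    Then x = 9 + 19·0 = 9, valid modulo lcm(19, 4) = 76: x ≡ 9 (mod 76).
  Combine with x ≡ 9 (mod 13); new modulus lcm = 988.
    Write x = 9 + 76·t and substitute into x ≡ 9 (mod 13): 76·t ≡ 9 − 9 = 0 (mod 13).
    Reduce coefficients mod 13: 11·t ≡ 0 (mod 13).
    The inverse of 11 mod 13 is 6 (since 11·6 = 66 = 5·13 + 1), so t ≡ 6·0 = 0 ≡ 0 (mod 13).
    Then x = 9 + 76·0 = 9, valid modulo lcm(76, 13) = 988: x ≡ 9 (mod 988).
  Combine with x ≡ 14 (mod 17); new modulus lcm = 16796.
    Write x = 9 + 988·t and substitute into x ≡ 14 (mod 17): 988·t ≡ 14 − 9 = 5 (mod 17).
    Reduce coefficients mod 17: 2·t ≡ 5 (mod 17).
    The inverse of 2 mod 17 is 9 (since 2·9 = 18 = 1·17 + 1), so t ≡ 9·5 = 45 ≡ 11 (mod 17).
    Then x = 9 + 988·11 = 10877, valid modulo lcm(988, 17) = 16796: x ≡ 10877 (mod 16796).
Verify against each original: 10877 mod 19 = 9, 10877 mod 4 = 1, 10877 mod 13 = 9, 10877 mod 17 = 14.

x ≡ 10877 (mod 16796).


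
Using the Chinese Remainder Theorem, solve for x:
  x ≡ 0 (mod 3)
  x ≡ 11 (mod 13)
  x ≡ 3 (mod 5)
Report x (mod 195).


Moduli 3, 13, 5 are pairwise coprime; by CRT there is a unique solution modulo M = 3 · 13 · 5 = 195.
Solve pairwise, accumulating the modulus:
  Start with x ≡ 0 (mod 3).
  Combine with x ≡ 11 (mod 13): since gcd(3, 13) = 1, we get a unique residue mod 39.
    Write x = 0 + 3·t and substitute into x ≡ 11 (mod 13): 3·t ≡ 11 − 0 = 11 (mod 13).
    The inverse of 3 mod 13 is 9 (since 3·9 = 27 = 2·13 + 1), so t ≡ 9·11 = 99 ≡ 8 (mod 13).
    Then x = 0 + 3·8 = 24, valid modulo lcm(3, 13) = 39: x ≡ 24 (mod 39).
  Combine with x ≡ 3 (mod 5): since gcd(39, 5) = 1, we get a unique residue mod 195.
    Write x = 24 + 39·t and substitute into x ≡ 3 (mod 5): 39·t ≡ 3 − 24 = -21 (mod 5).
    Reduce coefficients mod 5: 4·t ≡ 4 (mod 5).
    The inverse of 4 mod 5 is 4 (since 4·4 = 16 = 3·5 + 1), so t ≡ 4·4 = 16 ≡ 1 (mod 5).
    Then x = 24 + 39·1 = 63, valid modulo lcm(39, 5) = 195: x ≡ 63 (mod 195).
Verify: 63 mod 3 = 0 ✓, 63 mod 13 = 11 ✓, 63 mod 5 = 3 ✓.

x ≡ 63 (mod 195).


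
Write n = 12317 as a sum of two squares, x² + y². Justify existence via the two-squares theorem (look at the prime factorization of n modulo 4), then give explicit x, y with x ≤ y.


Step 1: Factor n = 12317 = 109 · 113.
Step 2: Check the mod-4 condition on each prime factor: 109 ≡ 1 (mod 4), exponent 1; 113 ≡ 1 (mod 4), exponent 1.
All primes ≡ 3 (mod 4) appear to even exponent (or don't appear), so by the two-squares theorem n IS expressible as a sum of two squares.
Step 3: Build a representation. Here n = 109 · 113 is a product of primes ≡ 1 (mod 4). Each prime p ≡ 1 (mod 4) is itself a sum of two squares; find a² by testing p − a² for a perfect square:
  109: 109 − 1² = 108, 109 − 2² = 105, 109 − 3² = 100 = 10² ⇒ 109 = 3² + 10².
  113: 113 − 1² = 112, 113 − 2² = 109, 113 − 3² = 104, 113 − 4² = 97, 113 − 5² = 88, 113 − 6² = 77, 113 − 7² = 64 = 8² ⇒ 113 = 7² + 8².
  Combine using the Brahmagupta–Fibonacci identity (a² + b²)(c² + d²) = (ac − bd)² + (ad + bc)² = (ac + bd)² + (ad − bc)²:
  109 · 113 = 12317: from (3² + 10²)(7² + 8²), take (3·7 − 10·8, 3·8 + 10·7) = (21 − 80, 24 + 70) = (-59, 94); dropping signs (only squares matter) gives (59, 94); check 59² + 94² = 3481 + 8836 = 12317 ✓.
Step 4: Order so x ≤ y and verify: 59² + 94² = 3481 + 8836 = 12317 = n. ✓

n = 12317 = 59² + 94² (one valid representation with x ≤ y).


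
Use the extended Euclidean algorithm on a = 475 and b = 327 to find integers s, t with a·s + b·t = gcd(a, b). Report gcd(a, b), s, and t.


Euclidean algorithm on (475, 327) — divide until remainder is 0:
  475 = 1 · 327 + 148
  327 = 2 · 148 + 31
  148 = 4 · 31 + 24
  31 = 1 · 24 + 7
  24 = 3 · 7 + 3
  7 = 2 · 3 + 1
  3 = 3 · 1 + 0
gcd(475, 327) = 1.
Track Bezout coefficients alongside the remainders: start with r₀ = 475 = a·1 + b·0 (s = 1, t = 0) and r₁ = 327 = a·0 + b·1 (s = 0, t = 1); each new remainder r_{k+1} = r_{k-1} − q_k·r_k inherits s_{k+1} = s_{k-1} − q_k·s_k, t_{k+1} = t_{k-1} − q_k·t_k, so r_k = a·s_k + b·t_k at every step:
  q = 1: r = 148, s = 1 − 1·0 = 1, t = 0 − 1·1 = -1  (check: 475·1 + 327·(-1) = 148)
  q = 2: r = 31, s = 0 − 2·1 = -2, t = 1 − 2·(-1) = 3  (check: 475·(-2) + 327·3 = 31)
  q = 4: r = 24, s = 1 − 4·(-2) = 9, t = -1 − 4·3 = -13  (check: 475·9 + 327·(-13) = 24)
  q = 1: r = 7, s = -2 − 1·9 = -11, t = 3 − 1·(-13) = 16  (check: 475·(-11) + 327·16 = 7)
  q = 3: r = 3, s = 9 − 3·(-11) = 42, t = -13 − 3·16 = -61  (check: 475·42 + 327·(-61) = 3)
  q = 2: r = 1, s = -11 − 2·42 = -95, t = 16 − 2·(-61) = 138  (check: 475·(-95) + 327·138 = 1)
The row with r = 1 (the gcd) gives the Bezout coefficients s = -95, t = 138.
Result: 475 · (-95) + 327 · (138) = 1.

gcd(475, 327) = 1; s = -95, t = 138 (check: 475·(-95) + 327·138 = 1).


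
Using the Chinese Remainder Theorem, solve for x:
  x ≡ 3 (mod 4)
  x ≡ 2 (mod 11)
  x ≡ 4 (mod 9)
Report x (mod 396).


Moduli 4, 11, 9 are pairwise coprime; by CRT there is a unique solution modulo M = 4 · 11 · 9 = 396.
Solve pairwise, accumulating the modulus:
  Start with x ≡ 3 (mod 4).
  Combine with x ≡ 2 (mod 11): since gcd(4, 11) = 1, we get a unique residue mod 44.
    Write x = 3 + 4·t and substitute into x ≡ 2 (mod 11): 4·t ≡ 2 − 3 = -1 (mod 11).
    Reduce coefficients mod 11: 4·t ≡ 10 (mod 11).
    The inverse of 4 mod 11 is 3 (since 4·3 = 12 = 1·11 + 1), so t ≡ 3·10 = 30 ≡ 8 (mod 11).
    Then x = 3 + 4·8 = 35, valid modulo lcm(4, 11) = 44: x ≡ 35 (mod 44).
  Combine with x ≡ 4 (mod 9): since gcd(44, 9) = 1, we get a unique residue mod 396.
    Write x = 35 + 44·t and substitute into x ≡ 4 (mod 9): 44·t ≡ 4 − 35 = -31 (mod 9).
    Reduce coefficients mod 9: 8·t ≡ 5 (mod 9).
    The inverse of 8 mod 9 is 8 (since 8·8 = 64 = 7·9 + 1), so t ≡ 8·5 = 40 ≡ 4 (mod 9).
    Then x = 35 + 44·4 = 211, valid modulo lcm(44, 9) = 396: x ≡ 211 (mod 396).
Verify: 211 mod 4 = 3 ✓, 211 mod 11 = 2 ✓, 211 mod 9 = 4 ✓.

x ≡ 211 (mod 396).


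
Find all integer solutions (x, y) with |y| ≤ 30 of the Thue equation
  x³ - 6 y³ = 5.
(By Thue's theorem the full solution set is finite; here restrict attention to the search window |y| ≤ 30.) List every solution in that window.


The equation is x³ - 6y³ = 5. For fixed y, x³ = 6·y³ + 5, so a solution requires the RHS to be a perfect cube.
Strategy: iterate y from -30 to 30, compute RHS = 6·y³ + 5, and check whether it is a (positive or negative) perfect cube.
Check small values of y:
  y = 0: RHS = 5 is not a perfect cube.
  y = 1: RHS = 11 is not a perfect cube.
  y = -1: RHS = -1 = (-1)³ ⇒ x = -1 works.
  y = 2: RHS = 53 is not a perfect cube.
  y = -2: RHS = -43 is not a perfect cube.
  y = 3: RHS = 167 is not a perfect cube.
  y = -3: RHS = -157 is not a perfect cube.
Continuing the search up to |y| = 30 finds no further solutions beyond those listed.
Collected solutions: (-1, -1).

Solutions (with |y| ≤ 30): (-1, -1).


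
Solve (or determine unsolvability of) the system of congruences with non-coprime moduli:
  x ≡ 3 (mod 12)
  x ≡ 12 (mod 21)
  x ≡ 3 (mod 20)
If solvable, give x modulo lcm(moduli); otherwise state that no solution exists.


Moduli 12, 21, 20 are not pairwise coprime, so CRT works modulo lcm(m_i) when all pairwise compatibility conditions hold.
Pairwise compatibility: gcd(m_i, m_j) must divide a_i - a_j for every pair.
Merge one congruence at a time:
  Start: x ≡ 3 (mod 12).
  Combine with x ≡ 12 (mod 21): gcd(12, 21) = 3; 12 - 3 = 9, which IS divisible by 3, so compatible.
    Write x = 3 + 12·t and substitute into x ≡ 12 (mod 21): 12·t ≡ 12 − 3 = 9 (mod 21).
    Divide the congruence (and modulus) by g = 3: 4·t ≡ 3 (mod 7).
    The inverse of 4 mod 7 is 2 (since 4·2 = 8 = 1·7 + 1), so t ≡ 2·3 = 6 ≡ 6 (mod 7).
    Then x = 3 + 12·6 = 75, valid modulo lcm(12, 21) = 84: x ≡ 75 (mod 84).
  Combine with x ≡ 3 (mod 20): gcd(84, 20) = 4; 3 - 75 = -72, which IS divisible by 4, so compatible.
    Write x = 75 + 84·t and substitute into x ≡ 3 (mod 20): 84·t ≡ 3 − 75 = -72 (mod 20).
    Divide the congruence (and modulus) by g = 4: 21·t ≡ -18 (mod 5).
    Reduce coefficients mod 5: 1·t ≡ 2 (mod 5).
    So t ≡ 2 (mod 5).
    Then x = 75 + 84·2 = 243, valid modulo lcm(84, 20) = 420: x ≡ 243 (mod 420).
Verify: 243 mod 12 = 3, 243 mod 21 = 12, 243 mod 20 = 3.

x ≡ 243 (mod 420).


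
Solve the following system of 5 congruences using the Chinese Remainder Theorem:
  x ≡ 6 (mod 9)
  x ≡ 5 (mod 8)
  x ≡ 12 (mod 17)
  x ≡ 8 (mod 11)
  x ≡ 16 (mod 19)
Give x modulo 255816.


Product of moduli M = 9 · 8 · 17 · 11 · 19 = 255816.
Merge one congruence at a time:
  Start: x ≡ 6 (mod 9).
  Combine with x ≡ 5 (mod 8); new modulus lcm = 72.
    Write x = 6 + 9·t and substitute into x ≡ 5 (mod 8): 9·t ≡ 5 − 6 = -1 (mod 8).
    Reduce coefficients mod 8: 1·t ≡ 7 (mod 8).
    So t ≡ 7 (mod 8).
    Then x = 6 + 9·7 = 69, valid modulo lcm(9, 8) = 72: x ≡ 69 (mod 72).
  Combine with x ≡ 12 (mod 17); new modulus lcm = 1224.
    Write x = 69 + 72·t and substitute into x ≡ 12 (mod 17): 72·t ≡ 12 − 69 = -57 (mod 17).
    Reduce coefficients mod 17: 4·t ≡ 11 (mod 17).
    The inverse of 4 mod 17 is 13 (since 4·13 = 52 = 3·17 + 1), so t ≡ 13·11 = 143 ≡ 7 (mod 17).
    Then x = 69 + 72·7 = 573, valid modulo lcm(72, 17) = 1224: x ≡ 573 (mod 1224).
  Combine with x ≡ 8 (mod 11); new modulus lcm = 13464.
    Write x = 573 + 1224·t and substitute into x ≡ 8 (mod 11): 1224·t ≡ 8 − 573 = -565 (mod 11).
    Reduce coefficients mod 11: 3·t ≡ 7 (mod 11).
    The inverse of 3 mod 11 is 4 (since 3·4 = 12 = 1·11 + 1), so t ≡ 4·7 = 28 ≡ 6 (mod 11).
    Then x = 573 + 1224·6 = 7917, valid modulo lcm(1224, 11) = 13464: x ≡ 7917 (mod 13464).
  Combine with x ≡ 16 (mod 19); new modulus lcm = 255816.
    Write x = 7917 + 13464·t and substitute into x ≡ 16 (mod 19): 13464·t ≡ 16 − 7917 = -7901 (mod 19).
    Reduce coefficients mod 19: 12·t ≡ 3 (mod 19).
    The inverse of 12 mod 19 is 8 (since 12·8 = 96 = 5·19 + 1), so t ≡ 8·3 = 24 ≡ 5 (mod 19).
    Then x = 7917 + 13464·5 = 75237, valid modulo lcm(13464, 19) = 255816: x ≡ 75237 (mod 255816).
Verify against each original: 75237 mod 9 = 6, 75237 mod 8 = 5, 75237 mod 17 = 12, 75237 mod 11 = 8, 75237 mod 19 = 16.

x ≡ 75237 (mod 255816).


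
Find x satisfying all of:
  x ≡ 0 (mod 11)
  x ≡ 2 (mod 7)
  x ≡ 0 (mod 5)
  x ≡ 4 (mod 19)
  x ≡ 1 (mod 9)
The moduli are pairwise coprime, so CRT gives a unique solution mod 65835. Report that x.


Product of moduli M = 11 · 7 · 5 · 19 · 9 = 65835.
Merge one congruence at a time:
  Start: x ≡ 0 (mod 11).
  Combine with x ≡ 2 (mod 7); new modulus lcm = 77.
    Write x = 0 + 11·t and substitute into x ≡ 2 (mod 7): 11·t ≡ 2 − 0 = 2 (mod 7).
    Reduce coefficients mod 7: 4·t ≡ 2 (mod 7).
    The inverse of 4 mod 7 is 2 (since 4·2 = 8 = 1·7 + 1), so t ≡ 2·2 = 4 ≡ 4 (mod 7).
    Then x = 0 + 11·4 = 44, valid modulo lcm(11, 7) = 77: x ≡ 44 (mod 77).
  Combine with x ≡ 0 (mod 5); new modulus lcm = 385.
    Write x = 44 + 77·t and substitute into x ≡ 0 (mod 5): 77·t ≡ 0 − 44 = -44 (mod 5).
    Reduce coefficients mod 5: 2·t ≡ 1 (mod 5).
    The inverse of 2 mod 5 is 3 (since 2·3 = 6 = 1·5 + 1), so t ≡ 3·1 = 3 ≡ 3 (mod 5).
    Then x = 44 + 77·3 = 275, valid modulo lcm(77, 5) = 385: x ≡ 275 (mod 385).
  Combine with x ≡ 4 (mod 19); new modulus lcm = 7315.
    Write x = 275 + 385·t and substitute into x ≡ 4 (mod 19): 385·t ≡ 4 − 275 = -271 (mod 19).
    Reduce coefficients mod 19: 5·t ≡ 14 (mod 19).
    The inverse of 5 mod 19 is 4 (since 5·4 = 20 = 1·19 + 1), so t ≡ 4·14 = 56 ≡ 18 (mod 19).
    Then x = 275 + 385·18 = 7205, valid modulo lcm(385, 19) = 7315: x ≡ 7205 (mod 7315).
  Combine with x ≡ 1 (mod 9); new modulus lcm = 65835.
    Write x = 7205 + 7315·t and substitute into x ≡ 1 (mod 9): 7315·t ≡ 1 − 7205 = -7204 (mod 9).
    Reduce coefficients mod 9: 7·t ≡ 5 (mod 9).
    The inverse of 7 mod 9 is 4 (since 7·4 = 28 = 3·9 + 1), so t ≡ 4·5 = 20 ≡ 2 (mod 9).
    Then x = 7205 + 7315·2 = 21835, valid modulo lcm(7315, 9) = 65835: x ≡ 21835 (mod 65835).
Verify against each original: 21835 mod 11 = 0, 21835 mod 7 = 2, 21835 mod 5 = 0, 21835 mod 19 = 4, 21835 mod 9 = 1.

x ≡ 21835 (mod 65835).


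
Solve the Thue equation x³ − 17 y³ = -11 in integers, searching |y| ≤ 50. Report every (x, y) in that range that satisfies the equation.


The equation is x³ - 17y³ = -11. For fixed y, x³ = 17·y³ − 11, so a solution requires the RHS to be a perfect cube.
Strategy: iterate y from -50 to 50, compute RHS = 17·y³ − 11, and check whether it is a (positive or negative) perfect cube.
Check small values of y:
  y = 0: RHS = -11 is not a perfect cube.
  y = 1: RHS = 6 is not a perfect cube.
  y = -1: RHS = -28 is not a perfect cube.
  y = 2: RHS = 125 = (5)³ ⇒ x = 5 works.
  y = -2: RHS = -147 is not a perfect cube.
  y = 3: RHS = 448 is not a perfect cube.
  y = -3: RHS = -470 is not a perfect cube.
Continuing the search up to |y| = 50 finds no further solutions beyond those listed.
Collected solutions: (5, 2).

Solutions (with |y| ≤ 50): (5, 2).


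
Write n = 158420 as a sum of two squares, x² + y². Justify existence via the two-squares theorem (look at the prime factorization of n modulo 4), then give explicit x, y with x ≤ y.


Step 1: Factor n = 158420 = 2^2 · 5 · 89^2.
Step 2: Check the mod-4 condition on each prime factor: 2 = 2 (special); 5 ≡ 1 (mod 4), exponent 1; 89 ≡ 1 (mod 4), exponent 2.
All primes ≡ 3 (mod 4) appear to even exponent (or don't appear), so by the two-squares theorem n IS expressible as a sum of two squares.
Step 3: Build a representation. Group n = k² · m with k = 2 and m = 5 · 89 · 89 = 39605 (a product of primes ≡ 1 (mod 4)); a representation of m scales to one of n via (k·x)² + (k·y)² = k²(x² + y²). Each prime p ≡ 1 (mod 4) is itself a sum of two squares; find a² by testing p − a² for a perfect square:
  5: 5 − 1² = 4 = 2² ⇒ 5 = 1² + 2².
  89: 89 − 1² = 88, 89 − 2² = 85, 89 − 3² = 80, 89 − 4² = 73, 89 − 5² = 64 = 8² ⇒ 89 = 5² + 8².
  Combine using the Brahmagupta–Fibonacci identity (a² + b²)(c² + d²) = (ac − bd)² + (ad + bc)² = (ac + bd)² + (ad − bc)²:
  5 · 89 = 445: from (1² + 2²)(5² + 8²), take (1·5 − 2·8, 1·8 + 2·5) = (5 − 16, 8 + 10) = (-11, 18); dropping signs (only squares matter) gives (11, 18); check 11² + 18² = 121 + 324 = 445 ✓.
  445 · 89 = 39605: from (11² + 18²)(5² + 8²), take (11·5 − 18·8, 11·8 + 18·5) = (55 − 144, 88 + 90) = (-89, 178); dropping signs (only squares matter) gives (89, 178); check 89² + 178² = 7921 + 31684 = 39605 ✓.
  Scale by k = 2: (2·89, 2·178) = (178, 356).
Step 4: Order so x ≤ y and verify: 178² + 356² = 31684 + 126736 = 158420 = n. ✓

n = 158420 = 178² + 356² (one valid representation with x ≤ y).


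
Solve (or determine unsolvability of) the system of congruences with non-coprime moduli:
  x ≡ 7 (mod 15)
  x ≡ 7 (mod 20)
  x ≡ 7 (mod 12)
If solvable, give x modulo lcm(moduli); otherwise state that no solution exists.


Moduli 15, 20, 12 are not pairwise coprime, so CRT works modulo lcm(m_i) when all pairwise compatibility conditions hold.
Pairwise compatibility: gcd(m_i, m_j) must divide a_i - a_j for every pair.
Merge one congruence at a time:
  Start: x ≡ 7 (mod 15).
  Combine with x ≡ 7 (mod 20): gcd(15, 20) = 5; 7 - 7 = 0, which IS divisible by 5, so compatible.
    Write x = 7 + 15·t and substitute into x ≡ 7 (mod 20): 15·t ≡ 7 − 7 = 0 (mod 20).
    Divide the congruence (and modulus) by g = 5: 3·t ≡ 0 (mod 4).
    The inverse of 3 mod 4 is 3 (since 3·3 = 9 = 2·4 + 1), so t ≡ 3·0 = 0 ≡ 0 (mod 4).
    Then x = 7 + 15·0 = 7, valid modulo lcm(15, 20) = 60: x ≡ 7 (mod 60).
  Combine with x ≡ 7 (mod 12): gcd(60, 12) = 12; 7 - 7 = 0, which IS divisible by 12, so compatible.
    Write x = 7 + 60·t and substitute into x ≡ 7 (mod 12): 60·t ≡ 7 − 7 = 0 (mod 12).
    Divide the congruence (and modulus) by g = 12: 5·t ≡ 0 (mod 1).
    Modulo 1 every t works; take t = 0.
    Then x = 7 + 60·0 = 7, valid modulo lcm(60, 12) = 60: x ≡ 7 (mod 60).
Verify: 7 mod 15 = 7, 7 mod 20 = 7, 7 mod 12 = 7.

x ≡ 7 (mod 60).


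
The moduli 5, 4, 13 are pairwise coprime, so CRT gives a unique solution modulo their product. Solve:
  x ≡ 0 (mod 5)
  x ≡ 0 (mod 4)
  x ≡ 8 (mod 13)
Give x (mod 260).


Moduli 5, 4, 13 are pairwise coprime; by CRT there is a unique solution modulo M = 5 · 4 · 13 = 260.
Solve pairwise, accumulating the modulus:
  Start with x ≡ 0 (mod 5).
  Combine with x ≡ 0 (mod 4): since gcd(5, 4) = 1, we get a unique residue mod 20.
    Write x = 0 + 5·t and substitute into x ≡ 0 (mod 4): 5·t ≡ 0 − 0 = 0 (mod 4).
    Reduce coefficients mod 4: 1·t ≡ 0 (mod 4).
    So t ≡ 0 (mod 4).
    Then x = 0 + 5·0 = 0, valid modulo lcm(5, 4) = 20: x ≡ 0 (mod 20).
  Combine with x ≡ 8 (mod 13): since gcd(20, 13) = 1, we get a unique residue mod 260.
    Write x = 0 + 20·t and substitute into x ≡ 8 (mod 13): 20·t ≡ 8 − 0 = 8 (mod 13).
    Reduce coefficients mod 13: 7·t ≡ 8 (mod 13).
    The inverse of 7 mod 13 is 2 (since 7·2 = 14 = 1·13 + 1), so t ≡ 2·8 = 16 ≡ 3 (mod 13).
    Then x = 0 + 20·3 = 60, valid modulo lcm(20, 13) = 260: x ≡ 60 (mod 260).
Verify: 60 mod 5 = 0 ✓, 60 mod 4 = 0 ✓, 60 mod 13 = 8 ✓.

x ≡ 60 (mod 260).


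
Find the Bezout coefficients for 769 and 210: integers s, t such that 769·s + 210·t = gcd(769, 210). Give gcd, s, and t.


Euclidean algorithm on (769, 210) — divide until remainder is 0:
  769 = 3 · 210 + 139
  210 = 1 · 139 + 71
  139 = 1 · 71 + 68
  71 = 1 · 68 + 3
  68 = 22 · 3 + 2
  3 = 1 · 2 + 1
  2 = 2 · 1 + 0
gcd(769, 210) = 1.
Track Bezout coefficients alongside the remainders: start with r₀ = 769 = a·1 + b·0 (s = 1, t = 0) and r₁ = 210 = a·0 + b·1 (s = 0, t = 1); each new remainder r_{k+1} = r_{k-1} − q_k·r_k inherits s_{k+1} = s_{k-1} − q_k·s_k, t_{k+1} = t_{k-1} − q_k·t_k, so r_k = a·s_k + b·t_k at every step:
  q = 3: r = 139, s = 1 − 3·0 = 1, t = 0 − 3·1 = -3  (check: 769·1 + 210·(-3) = 139)
  q = 1: r = 71, s = 0 − 1·1 = -1, t = 1 − 1·(-3) = 4  (check: 769·(-1) + 210·4 = 71)
  q = 1: r = 68, s = 1 − 1·(-1) = 2, t = -3 − 1·4 = -7  (check: 769·2 + 210·(-7) = 68)
  q = 1: r = 3, s = -1 − 1·2 = -3, t = 4 − 1·(-7) = 11  (check: 769·(-3) + 210·11 = 3)
  q = 22: r = 2, s = 2 − 22·(-3) = 68, t = -7 − 22·11 = -249  (check: 769·68 + 210·(-249) = 2)
  q = 1: r = 1, s = -3 − 1·68 = -71, t = 11 − 1·(-249) = 260  (check: 769·(-71) + 210·260 = 1)
The row with r = 1 (the gcd) gives the Bezout coefficients s = -71, t = 260.
Result: 769 · (-71) + 210 · (260) = 1.

gcd(769, 210) = 1; s = -71, t = 260 (check: 769·(-71) + 210·260 = 1).
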